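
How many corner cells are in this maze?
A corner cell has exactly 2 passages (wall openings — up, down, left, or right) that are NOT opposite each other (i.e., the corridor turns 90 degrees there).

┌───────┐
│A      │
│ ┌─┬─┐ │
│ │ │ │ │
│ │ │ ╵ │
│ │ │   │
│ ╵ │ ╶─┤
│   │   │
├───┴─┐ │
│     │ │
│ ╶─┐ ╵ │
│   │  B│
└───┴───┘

Counting corner cells (2 non-opposite passages):
Total corners: 12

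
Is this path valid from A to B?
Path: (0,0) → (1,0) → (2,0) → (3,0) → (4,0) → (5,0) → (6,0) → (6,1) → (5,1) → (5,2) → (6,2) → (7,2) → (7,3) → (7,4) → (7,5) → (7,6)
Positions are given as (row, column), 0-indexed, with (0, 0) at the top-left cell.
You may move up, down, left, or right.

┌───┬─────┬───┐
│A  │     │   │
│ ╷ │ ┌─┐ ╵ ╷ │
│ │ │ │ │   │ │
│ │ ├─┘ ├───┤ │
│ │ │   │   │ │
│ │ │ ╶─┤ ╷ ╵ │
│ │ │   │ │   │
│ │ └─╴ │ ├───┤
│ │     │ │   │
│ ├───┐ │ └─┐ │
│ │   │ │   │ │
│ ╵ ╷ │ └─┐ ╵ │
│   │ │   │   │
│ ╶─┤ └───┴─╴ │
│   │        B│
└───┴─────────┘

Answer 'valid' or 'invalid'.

Checking path validity:
Result: All consecutive moves are passable.

valid

Correct solution:

┌───┬─────┬───┐
│A  │     │   │
│ ╷ │ ┌─┐ ╵ ╷ │
│↓│ │ │ │   │ │
│ │ ├─┘ ├───┤ │
│↓│ │   │   │ │
│ │ │ ╶─┤ ╷ ╵ │
│↓│ │   │ │   │
│ │ └─╴ │ ├───┤
│↓│     │ │   │
│ ├───┐ │ └─┐ │
│↓│↱ ↓│ │   │ │
│ ╵ ╷ │ └─┐ ╵ │
│↳ ↑│↓│   │   │
│ ╶─┤ └───┴─╴ │
│   │↳ → → → B│
└───┴─────────┘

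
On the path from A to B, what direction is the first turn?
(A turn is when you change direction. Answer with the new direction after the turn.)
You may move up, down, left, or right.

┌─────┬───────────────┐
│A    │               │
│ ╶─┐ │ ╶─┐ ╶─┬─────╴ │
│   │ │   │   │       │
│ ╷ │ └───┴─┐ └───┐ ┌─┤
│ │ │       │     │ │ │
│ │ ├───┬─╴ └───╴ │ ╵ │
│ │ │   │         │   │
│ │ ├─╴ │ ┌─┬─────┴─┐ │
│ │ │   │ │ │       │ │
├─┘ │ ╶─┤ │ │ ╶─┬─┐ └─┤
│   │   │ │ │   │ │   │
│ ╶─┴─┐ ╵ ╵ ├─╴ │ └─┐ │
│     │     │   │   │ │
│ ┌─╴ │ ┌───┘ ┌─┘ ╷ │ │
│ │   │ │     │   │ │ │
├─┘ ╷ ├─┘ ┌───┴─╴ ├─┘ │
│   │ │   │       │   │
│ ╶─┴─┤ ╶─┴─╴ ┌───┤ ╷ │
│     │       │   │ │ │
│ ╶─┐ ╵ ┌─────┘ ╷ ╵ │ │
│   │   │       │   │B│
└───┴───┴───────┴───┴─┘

Directions: down, right, down, down, down, down, left, down, right, right, down, left, down, left, down, right, right, down, right, up, up, right, up, right, right, up, right, up, left, up, right, right, right, down, right, down, down, down, down, down
First turn direction: right

Solution:

┌─────┬───────────────┐
│A    │               │
│ ╶─┐ │ ╶─┐ ╶─┬─────╴ │
│↳ ↓│ │   │   │       │
│ ╷ │ └───┴─┐ └───┐ ┌─┤
│ │↓│       │     │ │ │
│ │ ├───┬─╴ └───╴ │ ╵ │
│ │↓│   │         │   │
│ │ ├─╴ │ ┌─┬─────┴─┐ │
│ │↓│   │ │ │↱ → → ↓│ │
├─┘ │ ╶─┤ │ │ ╶─┬─┐ └─┤
│↓ ↲│   │ │ │↑ ↰│ │↳ ↓│
│ ╶─┴─┐ ╵ ╵ ├─╴ │ └─┐ │
│↳ → ↓│     │↱ ↑│   │↓│
│ ┌─╴ │ ┌───┘ ┌─┘ ╷ │ │
│ │↓ ↲│ │↱ → ↑│   │ │↓│
├─┘ ╷ ├─┘ ┌───┴─╴ ├─┘ │
│↓ ↲│ │↱ ↑│       │  ↓│
│ ╶─┴─┤ ╶─┴─╴ ┌───┤ ╷ │
│↳ → ↓│↑      │   │ │↓│
│ ╶─┐ ╵ ┌─────┘ ╷ ╵ │ │
│   │↳ ↑│       │   │B│
└───┴───┴───────┴───┴─┘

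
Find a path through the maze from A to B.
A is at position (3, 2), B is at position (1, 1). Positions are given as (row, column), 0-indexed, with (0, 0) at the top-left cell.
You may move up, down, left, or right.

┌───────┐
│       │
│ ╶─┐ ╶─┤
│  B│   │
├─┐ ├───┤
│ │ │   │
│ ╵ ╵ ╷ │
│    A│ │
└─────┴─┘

Finding the shortest path from (3, 2) to (1, 1):
Path length: 3 steps
Directions: left → up → up

Solution:

┌───────┐
│       │
│ ╶─┐ ╶─┤
│  B│   │
├─┐ ├───┤
│ │↑│   │
│ ╵ ╵ ╷ │
│  ↑ A│ │
└─────┴─┘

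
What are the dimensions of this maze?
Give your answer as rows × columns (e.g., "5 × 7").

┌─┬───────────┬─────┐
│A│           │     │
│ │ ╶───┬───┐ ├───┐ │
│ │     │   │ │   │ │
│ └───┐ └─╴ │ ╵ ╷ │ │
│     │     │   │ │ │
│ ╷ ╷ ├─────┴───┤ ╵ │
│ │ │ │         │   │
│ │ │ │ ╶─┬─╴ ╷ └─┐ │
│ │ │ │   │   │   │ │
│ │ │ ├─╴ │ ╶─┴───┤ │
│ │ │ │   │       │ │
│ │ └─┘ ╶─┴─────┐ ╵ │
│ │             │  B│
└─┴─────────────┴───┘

Counting the maze dimensions:
Rows (vertical): 7
Columns (horizontal): 10
Dimensions: 7 × 10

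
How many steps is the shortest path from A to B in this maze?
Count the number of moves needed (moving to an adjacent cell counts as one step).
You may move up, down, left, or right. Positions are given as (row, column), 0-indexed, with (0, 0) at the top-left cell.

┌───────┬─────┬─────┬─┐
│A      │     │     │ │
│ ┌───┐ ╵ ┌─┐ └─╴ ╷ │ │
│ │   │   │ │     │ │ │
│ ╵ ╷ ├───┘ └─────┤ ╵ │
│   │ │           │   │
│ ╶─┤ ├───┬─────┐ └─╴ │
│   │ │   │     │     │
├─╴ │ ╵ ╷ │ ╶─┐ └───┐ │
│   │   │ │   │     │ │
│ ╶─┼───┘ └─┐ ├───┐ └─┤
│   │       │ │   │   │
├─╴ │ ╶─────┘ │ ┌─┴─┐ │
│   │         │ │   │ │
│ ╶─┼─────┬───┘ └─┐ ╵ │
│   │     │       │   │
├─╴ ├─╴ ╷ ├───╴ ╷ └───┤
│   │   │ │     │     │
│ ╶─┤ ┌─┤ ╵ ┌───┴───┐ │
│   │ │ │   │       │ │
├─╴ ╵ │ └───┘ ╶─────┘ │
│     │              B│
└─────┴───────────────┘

Using BFS to find shortest path:
Start: (0, 0), End: (10, 10)
Path found:
(0,0) → (1,0) → (2,0) → (3,0) → (3,1) → (4,1) → (4,0) → (5,0) → (5,1) → (6,1) → (6,0) → (7,0) → (7,1) → (8,1) → (8,0) → (9,0) → (9,1) → (10,1) → (10,2) → (9,2) → (8,2) → (8,3) → (7,3) → (7,4) → (8,4) → (9,4) → (9,5) → (8,5) → (8,6) → (8,7) → (7,7) → (7,8) → (8,8) → (8,9) → (8,10) → (9,10) → (10,10)
Number of steps: 36

Solution:

┌───────┬─────┬─────┬─┐
│A      │     │     │ │
│ ┌───┐ ╵ ┌─┐ └─╴ ╷ │ │
│↓│   │   │ │     │ │ │
│ ╵ ╷ ├───┘ └─────┤ ╵ │
│↓  │ │           │   │
│ ╶─┤ ├───┬─────┐ └─╴ │
│↳ ↓│ │   │     │     │
├─╴ │ ╵ ╷ │ ╶─┐ └───┐ │
│↓ ↲│   │ │   │     │ │
│ ╶─┼───┘ └─┐ ├───┐ └─┤
│↳ ↓│       │ │   │   │
├─╴ │ ╶─────┘ │ ┌─┴─┐ │
│↓ ↲│         │ │   │ │
│ ╶─┼─────┬───┘ └─┐ ╵ │
│↳ ↓│  ↱ ↓│    ↱ ↓│   │
├─╴ ├─╴ ╷ ├───╴ ╷ └───┤
│↓ ↲│↱ ↑│↓│↱ → ↑│↳ → ↓│
│ ╶─┤ ┌─┤ ╵ ┌───┴───┐ │
│↳ ↓│↑│ │↳ ↑│       │↓│
├─╴ ╵ │ └───┘ ╶─────┘ │
│  ↳ ↑│              B│
└─────┴───────────────┘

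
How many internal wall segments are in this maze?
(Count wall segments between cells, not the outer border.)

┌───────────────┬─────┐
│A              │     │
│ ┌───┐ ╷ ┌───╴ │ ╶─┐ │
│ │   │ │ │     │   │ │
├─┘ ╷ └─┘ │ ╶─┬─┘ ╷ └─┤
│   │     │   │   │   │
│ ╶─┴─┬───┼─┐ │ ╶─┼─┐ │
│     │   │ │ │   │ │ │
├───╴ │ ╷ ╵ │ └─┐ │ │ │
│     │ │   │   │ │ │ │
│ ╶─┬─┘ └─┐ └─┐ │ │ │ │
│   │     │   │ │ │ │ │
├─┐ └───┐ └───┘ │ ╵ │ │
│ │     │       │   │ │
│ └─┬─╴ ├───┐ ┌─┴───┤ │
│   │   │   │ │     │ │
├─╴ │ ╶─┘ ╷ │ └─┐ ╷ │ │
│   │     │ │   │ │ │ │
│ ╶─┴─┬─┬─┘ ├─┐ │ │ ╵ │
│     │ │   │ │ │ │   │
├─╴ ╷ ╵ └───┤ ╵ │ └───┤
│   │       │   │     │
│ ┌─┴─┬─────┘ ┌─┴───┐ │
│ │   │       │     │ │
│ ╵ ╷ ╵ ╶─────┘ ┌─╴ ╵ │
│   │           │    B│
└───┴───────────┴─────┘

Counting internal wall segments:
Total internal walls: 120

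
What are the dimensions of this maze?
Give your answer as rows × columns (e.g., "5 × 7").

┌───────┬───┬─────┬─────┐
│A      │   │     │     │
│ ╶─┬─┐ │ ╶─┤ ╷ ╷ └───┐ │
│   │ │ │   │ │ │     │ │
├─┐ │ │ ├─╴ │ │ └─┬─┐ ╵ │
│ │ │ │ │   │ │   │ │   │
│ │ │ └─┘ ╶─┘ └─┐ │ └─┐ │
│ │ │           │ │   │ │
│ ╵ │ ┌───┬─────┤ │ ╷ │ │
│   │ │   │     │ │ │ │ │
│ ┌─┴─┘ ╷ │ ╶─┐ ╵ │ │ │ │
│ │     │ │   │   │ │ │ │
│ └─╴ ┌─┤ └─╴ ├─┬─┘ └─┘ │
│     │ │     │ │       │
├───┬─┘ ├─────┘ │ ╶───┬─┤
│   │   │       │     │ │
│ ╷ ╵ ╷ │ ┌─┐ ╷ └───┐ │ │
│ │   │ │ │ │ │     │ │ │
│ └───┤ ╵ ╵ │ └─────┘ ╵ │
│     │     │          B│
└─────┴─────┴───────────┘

Counting the maze dimensions:
Rows (vertical): 10
Columns (horizontal): 12
Dimensions: 10 × 12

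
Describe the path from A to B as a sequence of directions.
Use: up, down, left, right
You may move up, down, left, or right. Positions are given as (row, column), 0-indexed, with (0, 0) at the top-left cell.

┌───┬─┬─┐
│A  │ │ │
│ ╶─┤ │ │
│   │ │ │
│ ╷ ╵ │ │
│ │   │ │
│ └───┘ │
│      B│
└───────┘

Finding the path and converting it to directions:
Path through cells: (0,0) → (1,0) → (2,0) → (3,0) → (3,1) → (3,2) → (3,3)
Directions: down, down, down, right, right, right

Solution:

┌───┬─┬─┐
│A  │ │ │
│ ╶─┤ │ │
│↓  │ │ │
│ ╷ ╵ │ │
│↓│   │ │
│ └───┘ │
│↳ → → B│
└───────┘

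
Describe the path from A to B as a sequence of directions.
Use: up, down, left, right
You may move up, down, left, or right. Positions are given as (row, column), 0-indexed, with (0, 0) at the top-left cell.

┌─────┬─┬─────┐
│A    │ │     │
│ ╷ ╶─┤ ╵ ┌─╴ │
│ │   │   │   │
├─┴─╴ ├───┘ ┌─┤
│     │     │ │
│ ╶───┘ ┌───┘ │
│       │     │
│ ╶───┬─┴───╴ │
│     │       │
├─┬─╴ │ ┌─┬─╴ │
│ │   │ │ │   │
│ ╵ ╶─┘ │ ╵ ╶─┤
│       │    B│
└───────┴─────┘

Finding the path and converting it to directions:
Path through cells: (0,0) → (0,1) → (1,1) → (1,2) → (2,2) → (2,1) → (2,0) → (3,0) → (4,0) → (4,1) → (4,2) → (5,2) → (5,1) → (6,1) → (6,2) → (6,3) → (5,3) → (4,3) → (4,4) → (4,5) → (4,6) → (5,6) → (5,5) → (6,5) → (6,6)
Directions: right, down, right, down, left, left, down, down, right, right, down, left, down, right, right, up, up, right, right, right, down, left, down, right

Solution:

┌─────┬─┬─────┐
│A ↓  │ │     │
│ ╷ ╶─┤ ╵ ┌─╴ │
│ │↳ ↓│   │   │
├─┴─╴ ├───┘ ┌─┤
│↓ ← ↲│     │ │
│ ╶───┘ ┌───┘ │
│↓      │     │
│ ╶───┬─┴───╴ │
│↳ → ↓│↱ → → ↓│
├─┬─╴ │ ┌─┬─╴ │
│ │↓ ↲│↑│ │↓ ↲│
│ ╵ ╶─┘ │ ╵ ╶─┤
│  ↳ → ↑│  ↳ B│
└───────┴─────┘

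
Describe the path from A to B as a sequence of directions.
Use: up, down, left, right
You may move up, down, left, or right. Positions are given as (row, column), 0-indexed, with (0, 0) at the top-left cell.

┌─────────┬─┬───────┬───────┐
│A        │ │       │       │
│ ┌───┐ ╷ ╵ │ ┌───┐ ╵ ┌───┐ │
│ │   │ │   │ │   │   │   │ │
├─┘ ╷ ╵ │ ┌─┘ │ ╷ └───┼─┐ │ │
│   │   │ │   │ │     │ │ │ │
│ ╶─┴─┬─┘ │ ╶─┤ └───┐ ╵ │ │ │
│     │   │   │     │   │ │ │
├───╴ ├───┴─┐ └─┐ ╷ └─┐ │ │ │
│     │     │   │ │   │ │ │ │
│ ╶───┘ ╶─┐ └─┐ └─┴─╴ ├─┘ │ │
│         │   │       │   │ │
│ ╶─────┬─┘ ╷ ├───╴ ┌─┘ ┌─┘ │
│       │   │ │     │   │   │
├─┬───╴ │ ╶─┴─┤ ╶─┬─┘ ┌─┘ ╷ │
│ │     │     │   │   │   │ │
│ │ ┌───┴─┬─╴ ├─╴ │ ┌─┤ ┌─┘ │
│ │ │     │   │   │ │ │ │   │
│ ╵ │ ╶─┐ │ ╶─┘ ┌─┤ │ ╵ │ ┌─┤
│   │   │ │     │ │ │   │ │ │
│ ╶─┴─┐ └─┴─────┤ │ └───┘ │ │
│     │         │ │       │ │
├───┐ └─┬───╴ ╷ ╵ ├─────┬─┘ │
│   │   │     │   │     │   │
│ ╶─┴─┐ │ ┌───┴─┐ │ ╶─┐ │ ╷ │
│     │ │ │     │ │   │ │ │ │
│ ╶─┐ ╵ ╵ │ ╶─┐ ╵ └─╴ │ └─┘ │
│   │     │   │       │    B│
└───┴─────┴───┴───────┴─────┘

Finding the path and converting it to directions:
Path through cells: (0,0) → (0,1) → (0,2) → (0,3) → (1,3) → (2,3) → (2,2) → (1,2) → (1,1) → (2,1) → (2,0) → (3,0) → (3,1) → (3,2) → (4,2) → (4,1) → (4,0) → (5,0) → (6,0) → (6,1) → (6,2) → (6,3) → (7,3) → (7,2) → (7,1) → (8,1) → (9,1) → (9,0) → (10,0) → (10,1) → (10,2) → (11,2) → (11,3) → (12,3) → (13,3) → (13,4) → (12,4) → (11,4) → (11,5) → (11,6) → (10,6) → (10,7) → (11,7) → (11,8) → (12,8) → (13,8) → (13,9) → (13,10) → (12,10) → (12,9) → (11,9) → (11,10) → (11,11) → (12,11) → (13,11) → (13,12) → (13,13)
Directions: right, right, right, down, down, left, up, left, down, left, down, right, right, down, left, left, down, down, right, right, right, down, left, left, down, down, left, down, right, right, down, right, down, down, right, up, up, right, right, up, right, down, right, down, down, right, right, up, left, up, right, right, down, down, right, right

Solution:

┌─────────┬─┬───────┬───────┐
│A → → ↓  │ │       │       │
│ ┌───┐ ╷ ╵ │ ┌───┐ ╵ ┌───┐ │
│ │↓ ↰│↓│   │ │   │   │   │ │
├─┘ ╷ ╵ │ ┌─┘ │ ╷ └───┼─┐ │ │
│↓ ↲│↑ ↲│ │   │ │     │ │ │ │
│ ╶─┴─┬─┘ │ ╶─┤ └───┐ ╵ │ │ │
│↳ → ↓│   │   │     │   │ │ │
├───╴ ├───┴─┐ └─┐ ╷ └─┐ │ │ │
│↓ ← ↲│     │   │ │   │ │ │ │
│ ╶───┘ ╶─┐ └─┐ └─┴─╴ ├─┘ │ │
│↓        │   │       │   │ │
│ ╶─────┬─┘ ╷ ├───╴ ┌─┘ ┌─┘ │
│↳ → → ↓│   │ │     │   │   │
├─┬───╴ │ ╶─┴─┤ ╶─┬─┘ ┌─┘ ╷ │
│ │↓ ← ↲│     │   │   │   │ │
│ │ ┌───┴─┬─╴ ├─╴ │ ┌─┤ ┌─┘ │
│ │↓│     │   │   │ │ │ │   │
│ ╵ │ ╶─┐ │ ╶─┘ ┌─┤ │ ╵ │ ┌─┤
│↓ ↲│   │ │     │ │ │   │ │ │
│ ╶─┴─┐ └─┴─────┤ │ └───┘ │ │
│↳ → ↓│      ↱ ↓│ │       │ │
├───┐ └─┬───╴ ╷ ╵ ├─────┬─┘ │
│   │↳ ↓│↱ → ↑│↳ ↓│↱ → ↓│   │
│ ╶─┴─┐ │ ┌───┴─┐ │ ╶─┐ │ ╷ │
│     │↓│↑│     │↓│↑ ↰│↓│ │ │
│ ╶─┐ ╵ ╵ │ ╶─┐ ╵ └─╴ │ └─┘ │
│   │  ↳ ↑│   │  ↳ → ↑│↳ → B│
└───┴─────┴───┴───────┴─────┘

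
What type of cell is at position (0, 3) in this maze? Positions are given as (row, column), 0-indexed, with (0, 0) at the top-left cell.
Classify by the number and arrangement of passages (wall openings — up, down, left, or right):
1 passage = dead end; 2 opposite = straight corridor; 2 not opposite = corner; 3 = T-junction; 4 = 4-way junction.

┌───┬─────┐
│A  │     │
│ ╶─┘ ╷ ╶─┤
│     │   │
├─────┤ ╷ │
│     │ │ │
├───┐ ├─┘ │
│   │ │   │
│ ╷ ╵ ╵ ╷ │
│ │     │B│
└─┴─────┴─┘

Checking cell at (0, 3):
Number of passages: 3
Cell type: T-junction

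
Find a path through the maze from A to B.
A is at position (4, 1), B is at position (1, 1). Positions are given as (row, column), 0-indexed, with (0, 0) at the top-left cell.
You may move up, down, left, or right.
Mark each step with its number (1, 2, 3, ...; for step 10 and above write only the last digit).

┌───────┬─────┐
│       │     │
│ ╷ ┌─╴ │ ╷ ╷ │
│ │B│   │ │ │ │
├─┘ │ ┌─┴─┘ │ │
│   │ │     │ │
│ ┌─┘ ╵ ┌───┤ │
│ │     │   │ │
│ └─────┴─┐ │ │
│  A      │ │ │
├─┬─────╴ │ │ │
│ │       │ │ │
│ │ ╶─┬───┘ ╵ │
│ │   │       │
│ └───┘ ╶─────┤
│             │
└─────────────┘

Finding the shortest path from (4, 1) to (1, 1):
Path length: 5 steps
Directions: left → up → up → right → up

Solution:

┌───────┬─────┐
│       │     │
│ ╷ ┌─╴ │ ╷ ╷ │
│ │B│   │ │ │ │
├─┘ │ ┌─┴─┘ │ │
│3 4│ │     │ │
│ ┌─┘ ╵ ┌───┤ │
│2│     │   │ │
│ └─────┴─┐ │ │
│1 A      │ │ │
├─┬─────╴ │ │ │
│ │       │ │ │
│ │ ╶─┬───┘ ╵ │
│ │   │       │
│ └───┘ ╶─────┤
│             │
└─────────────┘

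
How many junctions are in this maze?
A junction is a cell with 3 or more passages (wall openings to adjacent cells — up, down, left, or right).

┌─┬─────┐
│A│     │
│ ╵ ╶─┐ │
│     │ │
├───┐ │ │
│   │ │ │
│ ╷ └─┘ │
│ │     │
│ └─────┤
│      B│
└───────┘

Checking each cell for number of passages:

Junctions found (3+ passages):
  (1, 1): 3 passages
Total junctions: 1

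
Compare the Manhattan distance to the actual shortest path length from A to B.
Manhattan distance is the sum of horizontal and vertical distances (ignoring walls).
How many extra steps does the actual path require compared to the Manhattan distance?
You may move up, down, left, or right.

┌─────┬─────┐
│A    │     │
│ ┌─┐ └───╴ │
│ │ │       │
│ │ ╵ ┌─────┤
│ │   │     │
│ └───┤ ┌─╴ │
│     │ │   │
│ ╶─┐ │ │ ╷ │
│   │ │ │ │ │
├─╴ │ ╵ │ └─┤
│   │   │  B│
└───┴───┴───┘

Manhattan distance: |5 - 0| + |5 - 0| = 10
Actual path length: 18
Extra steps: 18 - 10 = 8

Solution:

┌─────┬─────┐
│A    │     │
│ ┌─┐ └───╴ │
│↓│ │       │
│ │ ╵ ┌─────┤
│↓│   │↱ → ↓│
│ └───┤ ┌─╴ │
│↳ → ↓│↑│↓ ↲│
│ ╶─┐ │ │ ╷ │
│   │↓│↑│↓│ │
├─╴ │ ╵ │ └─┤
│   │↳ ↑│↳ B│
└───┴───┴───┘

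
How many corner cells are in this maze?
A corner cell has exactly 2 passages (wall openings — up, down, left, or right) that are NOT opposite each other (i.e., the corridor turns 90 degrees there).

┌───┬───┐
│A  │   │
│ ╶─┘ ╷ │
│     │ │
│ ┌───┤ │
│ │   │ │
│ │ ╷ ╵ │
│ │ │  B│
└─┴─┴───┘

Counting corner cells (2 non-opposite passages):
Total corners: 8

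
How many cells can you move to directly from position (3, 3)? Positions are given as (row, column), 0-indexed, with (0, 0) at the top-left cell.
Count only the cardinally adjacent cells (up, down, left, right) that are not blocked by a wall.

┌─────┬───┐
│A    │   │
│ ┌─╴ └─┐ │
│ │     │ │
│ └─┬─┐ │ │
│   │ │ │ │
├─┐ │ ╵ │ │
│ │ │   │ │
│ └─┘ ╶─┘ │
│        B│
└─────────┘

Checking passable neighbors of (3, 3):
Neighbors: (2, 3), (3, 2)
Count: 2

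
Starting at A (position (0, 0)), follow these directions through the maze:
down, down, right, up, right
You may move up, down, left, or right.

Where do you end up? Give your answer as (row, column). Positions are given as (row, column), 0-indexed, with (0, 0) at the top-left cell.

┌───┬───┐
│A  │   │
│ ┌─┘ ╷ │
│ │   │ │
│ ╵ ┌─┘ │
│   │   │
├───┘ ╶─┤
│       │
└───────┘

Following directions step by step:
Start: (0, 0)
  down: (0, 0) → (1, 0)
  down: (1, 0) → (2, 0)
  right: (2, 0) → (2, 1)
  up: (2, 1) → (1, 1)
  right: (1, 1) → (1, 2)
Final position: (1, 2)

Path taken:

┌───┬───┐
│A  │   │
│ ┌─┘ ╷ │
│↓│↱ B│ │
│ ╵ ┌─┘ │
│↳ ↑│   │
├───┘ ╶─┤
│       │
└───────┘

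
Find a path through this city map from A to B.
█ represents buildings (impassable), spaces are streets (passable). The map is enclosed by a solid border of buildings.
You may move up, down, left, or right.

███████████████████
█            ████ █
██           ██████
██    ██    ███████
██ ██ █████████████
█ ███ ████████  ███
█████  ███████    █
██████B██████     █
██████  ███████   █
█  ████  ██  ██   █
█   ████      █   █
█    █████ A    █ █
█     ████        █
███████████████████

Finding the shortest path from A to B:
Movement: cardinal only
Path length: 9 steps
Directions: up → left → left → left → up → left → up → left → up

Solution:

███████████████████
█            ████ █
██           ██████
██    ██    ███████
██ ██ █████████████
█ ███ ████████  ███
█████  ███████    █
██████B██████     █
██████↑↰███████   █
█  ████↑↰██  ██   █
█   ████↑←←↰  █   █
█    █████ A    █ █
█     ████        █
███████████████████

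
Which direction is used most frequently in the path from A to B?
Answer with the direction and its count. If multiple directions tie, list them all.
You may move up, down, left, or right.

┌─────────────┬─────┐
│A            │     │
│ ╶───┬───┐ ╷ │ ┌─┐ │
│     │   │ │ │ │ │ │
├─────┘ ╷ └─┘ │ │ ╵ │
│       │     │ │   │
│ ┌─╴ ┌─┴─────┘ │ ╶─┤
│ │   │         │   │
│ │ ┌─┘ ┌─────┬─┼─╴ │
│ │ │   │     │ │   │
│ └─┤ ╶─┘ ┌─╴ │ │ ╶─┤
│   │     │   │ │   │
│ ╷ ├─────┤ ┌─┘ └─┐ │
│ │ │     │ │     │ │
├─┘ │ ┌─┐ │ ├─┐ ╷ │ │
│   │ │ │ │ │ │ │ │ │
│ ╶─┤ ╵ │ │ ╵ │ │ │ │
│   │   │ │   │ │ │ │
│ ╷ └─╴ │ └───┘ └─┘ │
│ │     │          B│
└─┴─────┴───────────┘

Directions: right, right, right, right, right, right, down, down, left, left, up, left, down, left, left, left, down, down, down, right, down, down, left, down, right, down, right, right, up, left, up, up, right, right, down, down, down, right, right, right, right, right
Counts: {'right': 17, 'down': 13, 'left': 8, 'up': 4}
Most common: right (17 times)

Solution:

┌─────────────┬─────┐
│A → → → → → ↓│     │
│ ╶───┬───┐ ╷ │ ┌─┐ │
│     │↓ ↰│ │↓│ │ │ │
├─────┘ ╷ └─┘ │ │ ╵ │
│↓ ← ← ↲│↑ ← ↲│ │   │
│ ┌─╴ ┌─┴─────┘ │ ╶─┤
│↓│   │         │   │
│ │ ┌─┘ ┌─────┬─┼─╴ │
│↓│ │   │     │ │   │
│ └─┤ ╶─┘ ┌─╴ │ │ ╶─┤
│↳ ↓│     │   │ │   │
│ ╷ ├─────┤ ┌─┘ └─┐ │
│ │↓│↱ → ↓│ │     │ │
├─┘ │ ┌─┐ │ ├─┐ ╷ │ │
│↓ ↲│↑│ │↓│ │ │ │ │ │
│ ╶─┤ ╵ │ │ ╵ │ │ │ │
│↳ ↓│↑ ↰│↓│   │ │ │ │
│ ╷ └─╴ │ └───┘ └─┘ │
│ │↳ → ↑│↳ → → → → B│
└─┴─────┴───────────┘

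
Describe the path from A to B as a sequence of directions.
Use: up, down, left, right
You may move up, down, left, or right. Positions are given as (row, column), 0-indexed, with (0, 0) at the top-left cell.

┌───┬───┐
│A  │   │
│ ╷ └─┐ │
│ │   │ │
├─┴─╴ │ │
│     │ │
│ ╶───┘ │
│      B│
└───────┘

Finding the path and converting it to directions:
Path through cells: (0,0) → (0,1) → (1,1) → (1,2) → (2,2) → (2,1) → (2,0) → (3,0) → (3,1) → (3,2) → (3,3)
Directions: right, down, right, down, left, left, down, right, right, right

Solution:

┌───┬───┐
│A ↓│   │
│ ╷ └─┐ │
│ │↳ ↓│ │
├─┴─╴ │ │
│↓ ← ↲│ │
│ ╶───┘ │
│↳ → → B│
└───────┘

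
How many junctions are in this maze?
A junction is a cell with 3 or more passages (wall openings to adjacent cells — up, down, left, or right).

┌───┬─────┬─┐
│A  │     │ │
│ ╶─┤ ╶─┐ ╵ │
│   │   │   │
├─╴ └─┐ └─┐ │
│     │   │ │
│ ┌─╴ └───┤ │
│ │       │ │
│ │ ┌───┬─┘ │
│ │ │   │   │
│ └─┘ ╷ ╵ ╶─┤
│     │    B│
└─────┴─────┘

Checking each cell for number of passages:

Junctions found (3+ passages):
  (1, 5): 3 passages
  (2, 1): 3 passages
  (3, 2): 3 passages
  (5, 4): 3 passages
Total junctions: 4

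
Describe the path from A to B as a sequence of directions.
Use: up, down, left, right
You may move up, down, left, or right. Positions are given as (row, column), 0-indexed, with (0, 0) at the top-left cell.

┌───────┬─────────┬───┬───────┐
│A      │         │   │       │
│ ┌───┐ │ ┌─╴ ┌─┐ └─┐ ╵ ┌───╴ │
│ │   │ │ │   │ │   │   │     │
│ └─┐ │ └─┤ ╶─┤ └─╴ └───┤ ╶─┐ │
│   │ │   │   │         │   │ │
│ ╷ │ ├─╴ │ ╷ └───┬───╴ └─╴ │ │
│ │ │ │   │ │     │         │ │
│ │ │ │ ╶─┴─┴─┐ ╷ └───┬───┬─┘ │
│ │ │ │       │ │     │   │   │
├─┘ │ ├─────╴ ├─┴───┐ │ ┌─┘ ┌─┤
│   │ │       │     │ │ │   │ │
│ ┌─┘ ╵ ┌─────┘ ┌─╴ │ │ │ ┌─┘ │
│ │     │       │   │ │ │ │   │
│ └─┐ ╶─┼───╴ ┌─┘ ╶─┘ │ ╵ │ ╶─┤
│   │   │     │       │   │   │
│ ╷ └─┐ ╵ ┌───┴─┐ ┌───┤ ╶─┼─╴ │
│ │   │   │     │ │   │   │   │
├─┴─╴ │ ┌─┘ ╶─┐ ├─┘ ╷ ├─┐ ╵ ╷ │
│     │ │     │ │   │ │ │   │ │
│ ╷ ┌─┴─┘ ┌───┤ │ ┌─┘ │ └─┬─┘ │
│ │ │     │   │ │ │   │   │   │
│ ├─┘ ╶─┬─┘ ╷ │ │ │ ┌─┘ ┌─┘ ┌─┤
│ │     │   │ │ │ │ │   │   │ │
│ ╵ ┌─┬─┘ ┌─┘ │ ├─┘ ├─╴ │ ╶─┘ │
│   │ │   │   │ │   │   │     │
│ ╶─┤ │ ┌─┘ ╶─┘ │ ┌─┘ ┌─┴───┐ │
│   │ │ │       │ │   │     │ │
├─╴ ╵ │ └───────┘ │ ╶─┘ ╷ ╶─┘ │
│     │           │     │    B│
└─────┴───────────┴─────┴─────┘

Finding the path and converting it to directions:
Path through cells: (0,0) → (0,1) → (0,2) → (0,3) → (1,3) → (2,3) → (2,4) → (3,4) → (3,3) → (4,3) → (4,4) → (4,5) → (4,6) → (5,6) → (5,5) → (5,4) → (5,3) → (6,3) → (6,2) → (7,2) → (7,3) → (8,3) → (8,4) → (7,4) → (7,5) → (7,6) → (6,6) → (6,7) → (5,7) → (5,8) → (5,9) → (6,9) → (6,8) → (7,8) → (7,9) → (7,10) → (6,10) → (5,10) → (4,10) → (4,9) → (4,8) → (3,8) → (3,7) → (3,6) → (2,6) → (2,5) → (1,5) → (1,6) → (0,6) → (0,7) → (0,8) → (1,8) → (1,9) → (2,9) → (2,10) → (2,11) → (3,11) → (3,12) → (3,13) → (2,13) → (2,12) → (1,12) → (1,13) → (1,14) → (2,14) → (3,14) → (4,14) → (4,13) → (5,13) → (5,12) → (6,12) → (7,12) → (7,11) → (8,11) → (8,12) → (9,12) → (9,13) → (8,13) → (8,14) → (9,14) → (10,14) → (10,13) → (11,13) → (11,12) → (12,12) → (12,13) → (12,14) → (13,14) → (14,14)
Directions: right, right, right, down, down, right, down, left, down, right, right, right, down, left, left, left, down, left, down, right, down, right, up, right, right, up, right, up, right, right, down, left, down, right, right, up, up, up, left, left, up, left, left, up, left, up, right, up, right, right, down, right, down, right, right, down, right, right, up, left, up, right, right, down, down, down, left, down, left, down, down, left, down, right, down, right, up, right, down, down, left, down, left, down, right, right, down, down

Solution:

┌───────┬─────────┬───┬───────┐
│A → → ↓│    ↱ → ↓│   │       │
│ ┌───┐ │ ┌─╴ ┌─┐ └─┐ ╵ ┌───╴ │
│ │   │↓│ │↱ ↑│ │↳ ↓│   │↱ → ↓│
│ └─┐ │ └─┤ ╶─┤ └─╴ └───┤ ╶─┐ │
│   │ │↳ ↓│↑ ↰│    ↳ → ↓│↑ ↰│↓│
│ ╷ │ ├─╴ │ ╷ └───┬───╴ └─╴ │ │
│ │ │ │↓ ↲│ │↑ ← ↰│    ↳ → ↑│↓│
│ │ │ │ ╶─┴─┴─┐ ╷ └───┬───┬─┘ │
│ │ │ │↳ → → ↓│ │↑ ← ↰│   │↓ ↲│
├─┘ │ ├─────╴ ├─┴───┐ │ ┌─┘ ┌─┤
│   │ │↓ ← ← ↲│↱ → ↓│↑│ │↓ ↲│ │
│ ┌─┘ ╵ ┌─────┘ ┌─╴ │ │ │ ┌─┘ │
│ │  ↓ ↲│    ↱ ↑│↓ ↲│↑│ │↓│   │
│ └─┐ ╶─┼───╴ ┌─┘ ╶─┘ │ ╵ │ ╶─┤
│   │↳ ↓│↱ → ↑│  ↳ → ↑│↓ ↲│   │
│ ╷ └─┐ ╵ ┌───┴─┐ ┌───┤ ╶─┼─╴ │
│ │   │↳ ↑│     │ │   │↳ ↓│↱ ↓│
├─┴─╴ │ ┌─┘ ╶─┐ ├─┘ ╷ ├─┐ ╵ ╷ │
│     │ │     │ │   │ │ │↳ ↑│↓│
│ ╷ ┌─┴─┘ ┌───┤ │ ┌─┘ │ └─┬─┘ │
│ │ │     │   │ │ │   │   │↓ ↲│
│ ├─┘ ╶─┬─┘ ╷ │ │ │ ┌─┘ ┌─┘ ┌─┤
│ │     │   │ │ │ │ │   │↓ ↲│ │
│ ╵ ┌─┬─┘ ┌─┘ │ ├─┘ ├─╴ │ ╶─┘ │
│   │ │   │   │ │   │   │↳ → ↓│
│ ╶─┤ │ ┌─┘ ╶─┘ │ ┌─┘ ┌─┴───┐ │
│   │ │ │       │ │   │     │↓│
├─╴ ╵ │ └───────┘ │ ╶─┘ ╷ ╶─┘ │
│     │           │     │    B│
└─────┴───────────┴─────┴─────┘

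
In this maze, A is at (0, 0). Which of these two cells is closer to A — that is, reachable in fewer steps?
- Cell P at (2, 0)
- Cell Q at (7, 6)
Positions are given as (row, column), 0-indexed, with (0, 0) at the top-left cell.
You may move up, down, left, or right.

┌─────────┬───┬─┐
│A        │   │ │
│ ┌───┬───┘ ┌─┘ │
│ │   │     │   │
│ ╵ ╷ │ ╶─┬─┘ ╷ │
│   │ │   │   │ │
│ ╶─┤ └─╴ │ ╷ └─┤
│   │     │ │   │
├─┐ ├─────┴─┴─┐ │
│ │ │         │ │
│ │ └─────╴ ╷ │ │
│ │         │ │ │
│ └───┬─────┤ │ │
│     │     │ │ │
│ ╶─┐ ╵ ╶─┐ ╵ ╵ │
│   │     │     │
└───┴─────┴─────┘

Shortest path A → P at (2, 0): 2 steps
Shortest path A → Q at (7, 6): 15 steps

P is closer (2 steps vs 15 steps).

Path to P:

┌─────────┬───┬─┐
│A        │   │ │
│ ┌───┬───┘ ┌─┘ │
│↓│   │     │   │
│ ╵ ╷ │ ╶─┬─┘ ╷ │
│P  │ │   │   │ │
│ ╶─┤ └─╴ │ ╷ └─┤
│   │     │ │   │
├─┐ ├─────┴─┴─┐ │
│ │ │         │ │
│ │ └─────╴ ╷ │ │
│ │         │ │ │
│ └───┬─────┤ │ │
│     │     │ │ │
│ ╶─┐ ╵ ╶─┐ ╵ ╵ │
│   │     │     │
└───┴─────┴─────┘

Path to Q:

┌─────────┬───┬─┐
│A        │   │ │
│ ┌───┬───┘ ┌─┘ │
│↓│   │     │   │
│ ╵ ╷ │ ╶─┬─┘ ╷ │
│↓  │ │   │   │ │
│ ╶─┤ └─╴ │ ╷ └─┤
│↳ ↓│     │ │   │
├─┐ ├─────┴─┴─┐ │
│ │↓│      ↱ ↓│ │
│ │ └─────╴ ╷ │ │
│ │↳ → → → ↑│↓│ │
│ └───┬─────┤ │ │
│     │     │↓│ │
│ ╶─┐ ╵ ╶─┐ ╵ ╵ │
│   │     │  Q  │
└───┴─────┴─────┘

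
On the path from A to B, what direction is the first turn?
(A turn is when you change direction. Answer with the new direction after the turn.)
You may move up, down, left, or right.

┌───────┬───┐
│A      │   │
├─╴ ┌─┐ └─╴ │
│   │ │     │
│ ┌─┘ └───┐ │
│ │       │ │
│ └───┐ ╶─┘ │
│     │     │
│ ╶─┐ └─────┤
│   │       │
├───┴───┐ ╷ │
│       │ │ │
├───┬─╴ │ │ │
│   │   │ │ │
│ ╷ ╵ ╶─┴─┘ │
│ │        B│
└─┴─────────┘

Directions: right, down, left, down, down, right, right, down, right, right, right, down, down, down
First turn direction: down

Solution:

┌───────┬───┐
│A ↓    │   │
├─╴ ┌─┐ └─╴ │
│↓ ↲│ │     │
│ ┌─┘ └───┐ │
│↓│       │ │
│ └───┐ ╶─┘ │
│↳ → ↓│     │
│ ╶─┐ └─────┤
│   │↳ → → ↓│
├───┴───┐ ╷ │
│       │ │↓│
├───┬─╴ │ │ │
│   │   │ │↓│
│ ╷ ╵ ╶─┴─┘ │
│ │        B│
└─┴─────────┘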